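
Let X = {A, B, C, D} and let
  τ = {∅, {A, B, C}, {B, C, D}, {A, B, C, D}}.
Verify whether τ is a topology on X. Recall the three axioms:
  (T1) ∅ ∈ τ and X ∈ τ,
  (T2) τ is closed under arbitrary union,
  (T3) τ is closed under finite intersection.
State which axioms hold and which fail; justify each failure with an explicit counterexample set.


τ is NOT a topology on X.

Axiom (T1): ∅ ∈ τ? Yes; X ∈ τ? Yes.
Axiom (T2/T3): check pairwise unions and intersections of members of τ.
Counterexample for (T3): {A, B, C} ∩ {B, C, D} = {B, C} ∉ τ. Therefore τ is NOT a topology.


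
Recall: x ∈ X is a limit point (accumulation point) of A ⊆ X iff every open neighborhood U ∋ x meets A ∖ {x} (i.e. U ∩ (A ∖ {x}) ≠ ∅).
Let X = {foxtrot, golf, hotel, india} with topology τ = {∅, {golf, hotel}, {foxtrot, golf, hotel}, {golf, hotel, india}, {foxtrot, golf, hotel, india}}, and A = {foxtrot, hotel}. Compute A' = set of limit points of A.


A' = {foxtrot, golf, india}

For each x ∈ X, list the open sets U ∈ τ with x ∈ U, then check whether U ∩ (A ∖ {x}) ≠ ∅ for every such U.
  x = foxtrot: opens ∋ x are {foxtrot, golf, hotel}, {foxtrot, golf, hotel, india}; each meets A ∖ {foxtrot}, so x IS a limit point.
  x = golf: opens ∋ x are {golf, hotel}, {foxtrot, golf, hotel}, {golf, hotel, india}, {foxtrot, golf, hotel, india}; each meets A ∖ {golf}, so x IS a limit point.
  x = hotel: open {golf, hotel} ∋ x has {golf, hotel} ∩ (A ∖ {hotel}) = ∅, so x is NOT a limit point.
  x = india: opens ∋ x are {golf, hotel, india}, {foxtrot, golf, hotel, india}; each meets A ∖ {india}, so x IS a limit point.
Collecting: A' = {foxtrot, golf, india}.


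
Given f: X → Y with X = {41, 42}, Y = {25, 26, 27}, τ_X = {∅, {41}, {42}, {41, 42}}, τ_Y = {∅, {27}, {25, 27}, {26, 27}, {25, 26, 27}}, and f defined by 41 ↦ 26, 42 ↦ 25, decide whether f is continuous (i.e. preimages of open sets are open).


f IS continuous.

Compute f^{-1}(U) for each U ∈ τ_Y:
  U = ∅: f^{-1}(U) = ∅ ∈ τ_X ✓.
  U = {27}: f^{-1}(U) = ∅ ∈ τ_X ✓.
  U = {25, 27}: f^{-1}(U) = {42} ∈ τ_X ✓.
  U = {26, 27}: f^{-1}(U) = {41} ∈ τ_X ✓.
  U = {25, 26, 27}: f^{-1}(U) = {41, 42} ∈ τ_X ✓.
Every preimage lies in τ_X, so f IS continuous.


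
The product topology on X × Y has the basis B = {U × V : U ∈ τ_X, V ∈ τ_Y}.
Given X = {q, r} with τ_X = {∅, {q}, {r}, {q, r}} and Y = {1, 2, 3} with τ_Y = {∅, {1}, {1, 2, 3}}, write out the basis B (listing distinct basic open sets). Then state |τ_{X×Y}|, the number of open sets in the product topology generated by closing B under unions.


Basis B = {∅ × ∅, {q} × {1}, {r} × {1}, {q, r} × {1}, {q} × {1, 2, 3}, {r} × {1, 2, 3}, {q, r} × {1, 2, 3}}; |τ_{X×Y}| = 9.

Enumerate products U × V with U ∈ τ_X, V ∈ τ_Y (deduplicated):
  ∅ × ∅ = {} (∅)
  {q} × {1} = {(q,1)}
  {r} × {1} = {(r,1)}
  {q, r} × {1} = {(q,1), (r,1)}
  {q} × {1, 2, 3} = {(q,1), (q,2), (q,3)}
  {r} × {1, 2, 3} = {(r,1), (r,2), (r,3)}
  {q, r} × {1, 2, 3} = {(q,1), (q,2), (q,3), (r,1), (r,2), (r,3)}
These 7 distinct sets form the basis B.
Close under arbitrary unions to get τ_{X×Y}; counting gives |τ_{X×Y}| = 9.


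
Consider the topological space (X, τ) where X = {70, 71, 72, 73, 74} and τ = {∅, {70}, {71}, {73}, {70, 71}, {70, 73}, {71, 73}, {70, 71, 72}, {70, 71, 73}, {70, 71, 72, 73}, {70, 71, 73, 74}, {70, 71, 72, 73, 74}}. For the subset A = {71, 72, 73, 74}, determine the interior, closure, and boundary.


int(A) = {71, 73}, cl(A) = {71, 72, 73, 74}, ∂A = {72, 74}.

Closed sets in (X, τ) are complements of opens:
  closed(X, τ) = {∅, {72}, {74}, {72, 74}, {73, 74}, {70, 72, 74}, {71, 72, 74}, {72, 73, 74}, {70, 71, 72, 74}, {70, 72, 73, 74}, {71, 72, 73, 74}, {70, 71, 72, 73, 74}}.
int(A) = ⋃ {U ∈ τ : U ⊆ A}. Opens contained in A: ∅, {71}, {73}, {71, 73}.
Taking the union of these: int(A) = {71, 73}.
cl(A) = ⋂ {C closed : A ⊆ C}. Closed sets containing A: {71, 72, 73, 74}, {70, 71, 72, 73, 74}.
Intersecting these: cl(A) = {71, 72, 73, 74}.
∂A = cl(A) ∖ int(A) = {71, 72, 73, 74} ∖ {71, 73} = {72, 74}.


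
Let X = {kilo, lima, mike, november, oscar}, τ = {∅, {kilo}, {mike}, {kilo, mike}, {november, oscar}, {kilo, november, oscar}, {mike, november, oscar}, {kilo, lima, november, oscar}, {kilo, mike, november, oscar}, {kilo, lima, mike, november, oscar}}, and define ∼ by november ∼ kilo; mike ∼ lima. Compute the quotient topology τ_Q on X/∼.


X/∼ = {[kilo=november], [lima=mike], [oscar]}; |τ_Q| = 3.

Equivalence classes: [kilo=november], [lima=mike], [oscar].
Quotient map π: X → X/∼ sends kilo ↦ [kilo=november], lima ↦ [lima=mike], mike ↦ [lima=mike], november ↦ [kilo=november], oscar ↦ [oscar].
For each subset V ⊆ X/∼, compute π^{-1}(V) ⊆ X and check whether π^{-1}(V) ∈ τ. V is open in τ_Q iff π^{-1}(V) ∈ τ.
  V = {}: π^{-1}(V) = ∅ ∈ τ ✓.
  V = {[kilo=november]}: π^{-1}(V) = {kilo, november} ∉ τ ✗.
  V = {[lima=mike]}: π^{-1}(V) = {lima, mike} ∉ τ ✗.
  V = {[kilo=november], [lima=mike]}: π^{-1}(V) = {kilo, lima, mike, november} ∉ τ ✗.
  V = {[oscar]}: π^{-1}(V) = {oscar} ∉ τ ✗.
  V = {[kilo=november], [oscar]}: π^{-1}(V) = {kilo, november, oscar} ∈ τ ✓.
  V = {[lima=mike], [oscar]}: π^{-1}(V) = {lima, mike, oscar} ∉ τ ✗.
  V = {[kilo=november], [lima=mike], [oscar]}: π^{-1}(V) = {kilo, lima, mike, november, oscar} ∈ τ ✓.
Open sets in the quotient: τ_Q = {{}, {[kilo=november], [oscar]}, {[kilo=november], [lima=mike], [oscar]}} (3 elements).


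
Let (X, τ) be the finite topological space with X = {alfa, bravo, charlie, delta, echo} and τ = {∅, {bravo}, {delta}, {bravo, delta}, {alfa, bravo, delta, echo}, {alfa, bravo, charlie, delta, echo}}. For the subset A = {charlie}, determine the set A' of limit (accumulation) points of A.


A' = ∅

For each x ∈ X, list the open sets U ∈ τ with x ∈ U, then check whether U ∩ (A ∖ {x}) ≠ ∅ for every such U.
  x = alfa: open {alfa, bravo, delta, echo} ∋ x has {alfa, bravo, delta, echo} ∩ (A ∖ {alfa}) = ∅, so x is NOT a limit point.
  x = bravo: open {bravo} ∋ x has {bravo} ∩ (A ∖ {bravo}) = ∅, so x is NOT a limit point.
  x = charlie: open {alfa, bravo, charlie, delta, echo} ∋ x has {alfa, bravo, charlie, delta, echo} ∩ (A ∖ {charlie}) = ∅, so x is NOT a limit point.
  x = delta: open {delta} ∋ x has {delta} ∩ (A ∖ {delta}) = ∅, so x is NOT a limit point.
  x = echo: open {alfa, bravo, delta, echo} ∋ x has {alfa, bravo, delta, echo} ∩ (A ∖ {echo}) = ∅, so x is NOT a limit point.
Collecting: A' = ∅.


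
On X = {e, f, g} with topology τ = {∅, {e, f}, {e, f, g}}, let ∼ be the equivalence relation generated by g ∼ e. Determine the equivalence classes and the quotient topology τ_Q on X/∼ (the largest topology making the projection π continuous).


X/∼ = {[e=g], [f]}; |τ_Q| = 2.

Equivalence classes: [e=g], [f].
Quotient map π: X → X/∼ sends e ↦ [e=g], f ↦ [f], g ↦ [e=g].
For each subset V ⊆ X/∼, compute π^{-1}(V) ⊆ X and check whether π^{-1}(V) ∈ τ. V is open in τ_Q iff π^{-1}(V) ∈ τ.
  V = {}: π^{-1}(V) = ∅ ∈ τ ✓.
  V = {[e=g]}: π^{-1}(V) = {e, g} ∉ τ ✗.
  V = {[f]}: π^{-1}(V) = {f} ∉ τ ✗.
  V = {[e=g], [f]}: π^{-1}(V) = {e, f, g} ∈ τ ✓.
Open sets in the quotient: τ_Q = {{}, {[e=g], [f]}} (2 elements).


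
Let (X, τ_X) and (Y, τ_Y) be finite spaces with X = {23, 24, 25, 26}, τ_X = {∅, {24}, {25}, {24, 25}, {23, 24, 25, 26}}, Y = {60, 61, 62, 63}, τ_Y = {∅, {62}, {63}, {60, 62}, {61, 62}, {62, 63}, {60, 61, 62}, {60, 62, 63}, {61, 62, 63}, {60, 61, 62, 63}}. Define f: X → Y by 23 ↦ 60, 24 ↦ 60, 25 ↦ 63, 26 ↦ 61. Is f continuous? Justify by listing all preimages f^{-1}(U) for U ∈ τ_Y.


f is NOT continuous.

Compute f^{-1}(U) for each U ∈ τ_Y:
  U = ∅: f^{-1}(U) = ∅ ∈ τ_X ✓.
  U = {62}: f^{-1}(U) = ∅ ∈ τ_X ✓.
  U = {63}: f^{-1}(U) = {25} ∈ τ_X ✓.
  U = {60, 62}: f^{-1}(U) = {23, 24} ∉ τ_X ✗.
  U = {61, 62}: f^{-1}(U) = {26} ∉ τ_X ✗.
  U = {62, 63}: f^{-1}(U) = {25} ∈ τ_X ✓.
  U = {60, 61, 62}: f^{-1}(U) = {23, 24, 26} ∉ τ_X ✗.
  U = {60, 62, 63}: f^{-1}(U) = {23, 24, 25} ∉ τ_X ✗.
  U = {61, 62, 63}: f^{-1}(U) = {25, 26} ∉ τ_X ✗.
  U = {60, 61, 62, 63}: f^{-1}(U) = {23, 24, 25, 26} ∈ τ_X ✓.
Found U = {60, 62} with f^{-1}(U) = {23, 24} not in τ_X. Therefore f is NOT continuous.


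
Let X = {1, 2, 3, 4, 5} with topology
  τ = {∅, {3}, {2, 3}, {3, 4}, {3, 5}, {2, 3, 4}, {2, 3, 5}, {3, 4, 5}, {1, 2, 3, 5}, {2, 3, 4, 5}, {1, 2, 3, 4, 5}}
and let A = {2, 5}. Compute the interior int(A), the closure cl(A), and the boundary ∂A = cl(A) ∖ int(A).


int(A) = ∅, cl(A) = {1, 2, 5}, ∂A = {1, 2, 5}.

Closed sets in (X, τ) are complements of opens:
  closed(X, τ) = {∅, {1}, {4}, {1, 2}, {1, 4}, {1, 5}, {1, 2, 4}, {1, 2, 5}, {1, 4, 5}, {1, 2, 4, 5}, {1, 2, 3, 4, 5}}.
int(A) = ⋃ {U ∈ τ : U ⊆ A}. Opens contained in A: ∅.
Taking the union of these: int(A) = ∅.
cl(A) = ⋂ {C closed : A ⊆ C}. Closed sets containing A: {1, 2, 5}, {1, 2, 4, 5}, {1, 2, 3, 4, 5}.
Intersecting these: cl(A) = {1, 2, 5}.
∂A = cl(A) ∖ int(A) = {1, 2, 5} ∖ ∅ = {1, 2, 5}.


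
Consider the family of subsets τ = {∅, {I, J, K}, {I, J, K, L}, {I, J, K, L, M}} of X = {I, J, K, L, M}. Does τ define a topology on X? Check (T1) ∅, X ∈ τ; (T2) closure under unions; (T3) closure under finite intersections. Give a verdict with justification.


τ IS a topology on X.

Axiom (T1): ∅ ∈ τ? Yes; X ∈ τ? Yes.
Axiom (T2/T3): check pairwise unions and intersections of members of τ.
All pairwise intersections and unions checked — each lies in τ. Therefore τ satisfies (T1), (T2), (T3): it IS a topology on X.


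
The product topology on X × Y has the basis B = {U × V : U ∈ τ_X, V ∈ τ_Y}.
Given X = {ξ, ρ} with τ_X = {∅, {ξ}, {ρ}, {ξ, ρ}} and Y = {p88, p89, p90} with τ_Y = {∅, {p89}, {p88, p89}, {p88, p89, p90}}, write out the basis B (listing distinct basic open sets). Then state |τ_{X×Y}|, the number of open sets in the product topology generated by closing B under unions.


Basis B = {∅ × ∅, {ξ} × {p89}, {ρ} × {p89}, {ξ} × {p88, p89}, {ξ, ρ} × {p89}, {ρ} × {p88, p89}, {ξ} × {p88, p89, p90}, {ρ} × {p88, p89, p90}, {ξ, ρ} × {p88, p89}, {ξ, ρ} × {p88, p89, p90}}; |τ_{X×Y}| = 16.

Enumerate products U × V with U ∈ τ_X, V ∈ τ_Y (deduplicated):
  ∅ × ∅ = {} (∅)
  {ξ} × {p89} = {(ξ,p89)}
  {ρ} × {p89} = {(ρ,p89)}
  {ξ} × {p88, p89} = {(ξ,p88), (ξ,p89)}
  {ξ, ρ} × {p89} = {(ξ,p89), (ρ,p89)}
  {ρ} × {p88, p89} = {(ρ,p88), (ρ,p89)}
  {ξ} × {p88, p89, p90} = {(ξ,p88), (ξ,p89), (ξ,p90)}
  {ρ} × {p88, p89, p90} = {(ρ,p88), (ρ,p89), (ρ,p90)}
  {ξ, ρ} × {p88, p89} = {(ξ,p88), (ξ,p89), (ρ,p88), (ρ,p89)}
  {ξ, ρ} × {p88, p89, p90} = {(ξ,p88), (ξ,p89), (ξ,p90), (ρ,p88), (ρ,p89), (ρ,p90)}
These 10 distinct sets form the basis B.
Close under arbitrary unions to get τ_{X×Y}; counting gives |τ_{X×Y}| = 16.


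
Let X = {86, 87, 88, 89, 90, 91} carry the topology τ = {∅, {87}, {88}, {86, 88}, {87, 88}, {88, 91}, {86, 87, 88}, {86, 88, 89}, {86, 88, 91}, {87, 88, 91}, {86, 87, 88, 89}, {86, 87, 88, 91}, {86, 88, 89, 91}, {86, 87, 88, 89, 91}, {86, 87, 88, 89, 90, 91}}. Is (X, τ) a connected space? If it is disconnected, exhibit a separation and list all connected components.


(X, τ) is connected.

Find clopen sets (U ∈ τ with X ∖ U ∈ τ):
  U = ∅, X ∖ U = {86, 87, 88, 89, 90, 91} — both open, so U is clopen.
  U = {86, 87, 88, 89, 90, 91}, X ∖ U = ∅ — both open, so U is clopen.
Only trivial clopens (∅ and X) exist, so (X, τ) is connected.
Compute connected components by grouping points that agree on all clopens:
  component: {86, 87, 88, 89, 90, 91}


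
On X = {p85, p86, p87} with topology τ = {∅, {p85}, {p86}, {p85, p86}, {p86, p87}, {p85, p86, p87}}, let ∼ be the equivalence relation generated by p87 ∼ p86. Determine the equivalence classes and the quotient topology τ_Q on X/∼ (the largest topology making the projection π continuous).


X/∼ = {[p85], [p86=p87]}; |τ_Q| = 4.

Equivalence classes: [p85], [p86=p87].
Quotient map π: X → X/∼ sends p85 ↦ [p85], p86 ↦ [p86=p87], p87 ↦ [p86=p87].
For each subset V ⊆ X/∼, compute π^{-1}(V) ⊆ X and check whether π^{-1}(V) ∈ τ. V is open in τ_Q iff π^{-1}(V) ∈ τ.
  V = {}: π^{-1}(V) = ∅ ∈ τ ✓.
  V = {[p85]}: π^{-1}(V) = {p85} ∈ τ ✓.
  V = {[p86=p87]}: π^{-1}(V) = {p86, p87} ∈ τ ✓.
  V = {[p85], [p86=p87]}: π^{-1}(V) = {p85, p86, p87} ∈ τ ✓.
Open sets in the quotient: τ_Q = {{}, {[p85]}, {[p86=p87]}, {[p85], [p86=p87]}} (4 elements).


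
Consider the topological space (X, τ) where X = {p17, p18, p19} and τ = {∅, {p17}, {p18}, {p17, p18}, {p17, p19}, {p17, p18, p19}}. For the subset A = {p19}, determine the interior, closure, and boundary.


int(A) = ∅, cl(A) = {p19}, ∂A = {p19}.

Closed sets in (X, τ) are complements of opens:
  closed(X, τ) = {∅, {p18}, {p19}, {p17, p19}, {p18, p19}, {p17, p18, p19}}.
int(A) = ⋃ {U ∈ τ : U ⊆ A}. Opens contained in A: ∅.
Taking the union of these: int(A) = ∅.
cl(A) = ⋂ {C closed : A ⊆ C}. Closed sets containing A: {p19}, {p17, p19}, {p18, p19}, {p17, p18, p19}.
Intersecting these: cl(A) = {p19}.
∂A = cl(A) ∖ int(A) = {p19} ∖ ∅ = {p19}.


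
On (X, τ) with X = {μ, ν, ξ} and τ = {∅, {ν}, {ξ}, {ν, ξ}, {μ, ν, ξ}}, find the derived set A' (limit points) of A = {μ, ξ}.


A' = {μ}

For each x ∈ X, list the open sets U ∈ τ with x ∈ U, then check whether U ∩ (A ∖ {x}) ≠ ∅ for every such U.
  x = μ: opens ∋ x are {μ, ν, ξ}; each meets A ∖ {μ}, so x IS a limit point.
  x = ν: open {ν} ∋ x has {ν} ∩ (A ∖ {ν}) = ∅, so x is NOT a limit point.
  x = ξ: open {ξ} ∋ x has {ξ} ∩ (A ∖ {ξ}) = ∅, so x is NOT a limit point.
Collecting: A' = {μ}.


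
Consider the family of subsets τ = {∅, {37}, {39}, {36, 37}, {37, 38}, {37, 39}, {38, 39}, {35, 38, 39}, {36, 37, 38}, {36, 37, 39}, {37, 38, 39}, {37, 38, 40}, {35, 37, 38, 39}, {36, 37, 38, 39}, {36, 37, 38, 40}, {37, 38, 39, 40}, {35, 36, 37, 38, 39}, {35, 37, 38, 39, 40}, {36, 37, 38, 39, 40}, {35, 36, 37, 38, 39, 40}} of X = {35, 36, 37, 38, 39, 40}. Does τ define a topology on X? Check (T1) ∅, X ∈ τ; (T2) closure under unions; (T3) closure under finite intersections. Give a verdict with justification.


τ is NOT a topology on X.

Axiom (T1): ∅ ∈ τ? Yes; X ∈ τ? Yes.
Axiom (T2/T3): check pairwise unions and intersections of members of τ.
Counterexample for (T3): {37, 38} ∩ {38, 39} = {38} ∉ τ. Therefore τ is NOT a topology.


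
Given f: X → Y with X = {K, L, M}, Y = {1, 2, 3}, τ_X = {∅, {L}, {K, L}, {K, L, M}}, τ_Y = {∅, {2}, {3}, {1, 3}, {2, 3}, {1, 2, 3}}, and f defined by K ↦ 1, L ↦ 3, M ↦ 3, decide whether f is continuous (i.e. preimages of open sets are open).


f is NOT continuous.

Compute f^{-1}(U) for each U ∈ τ_Y:
  U = ∅: f^{-1}(U) = ∅ ∈ τ_X ✓.
  U = {2}: f^{-1}(U) = ∅ ∈ τ_X ✓.
  U = {3}: f^{-1}(U) = {L, M} ∉ τ_X ✗.
  U = {1, 3}: f^{-1}(U) = {K, L, M} ∈ τ_X ✓.
  U = {2, 3}: f^{-1}(U) = {L, M} ∉ τ_X ✗.
  U = {1, 2, 3}: f^{-1}(U) = {K, L, M} ∈ τ_X ✓.
Found U = {3} with f^{-1}(U) = {L, M} not in τ_X. Therefore f is NOT continuous.


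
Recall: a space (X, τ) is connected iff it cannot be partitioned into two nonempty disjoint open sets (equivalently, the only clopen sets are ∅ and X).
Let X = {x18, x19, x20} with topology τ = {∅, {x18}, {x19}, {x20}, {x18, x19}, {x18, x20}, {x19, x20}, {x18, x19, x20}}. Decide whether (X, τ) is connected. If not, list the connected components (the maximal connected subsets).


(X, τ) is disconnected; components = [{x18}, {x19}, {x20}].

Find clopen sets (U ∈ τ with X ∖ U ∈ τ):
  U = ∅, X ∖ U = {x18, x19, x20} — both open, so U is clopen.
  U = {x18}, X ∖ U = {x19, x20} — both open, so U is clopen.
  U = {x19}, X ∖ U = {x18, x20} — both open, so U is clopen.
  U = {x20}, X ∖ U = {x18, x19} — both open, so U is clopen.
  U = {x18, x19}, X ∖ U = {x20} — both open, so U is clopen.
  U = {x18, x20}, X ∖ U = {x19} — both open, so U is clopen.
  U = {x19, x20}, X ∖ U = {x18} — both open, so U is clopen.
  U = {x18, x19, x20}, X ∖ U = ∅ — both open, so U is clopen.
Nontrivial clopen(s) exist: e.g. {x18}. So (X, τ) is disconnected.
Compute connected components by grouping points that agree on all clopens:
  component: {x18}
  component: {x19}
  component: {x20}


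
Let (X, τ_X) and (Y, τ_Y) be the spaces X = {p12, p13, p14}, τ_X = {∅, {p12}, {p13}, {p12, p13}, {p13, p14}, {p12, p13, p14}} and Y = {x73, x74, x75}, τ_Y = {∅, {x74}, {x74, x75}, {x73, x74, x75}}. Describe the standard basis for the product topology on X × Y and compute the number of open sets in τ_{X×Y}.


Basis B = {∅ × ∅, {p12} × {x74}, {p13} × {x74}, {p12} × {x74, x75}, {p12, p13} × {x74}, {p13} × {x74, x75}, {p13, p14} × {x74}, {p12} × {x73, x74, x75}, {p12, p13, p14} × {x74}, {p13} × {x73, x74, x75}, {p12, p13} × {x74, x75}, {p13, p14} × {x74, x75}, {p12, p13} × {x73, x74, x75}, {p12, p13, p14} × {x74, x75}, {p13, p14} × {x73, x74, x75}, {p12, p13, p14} × {x73, x74, x75}}; |τ_{X×Y}| = 40.

Enumerate products U × V with U ∈ τ_X, V ∈ τ_Y (deduplicated):
  ∅ × ∅ = {} (∅)
  {p12} × {x74} = {(p12,x74)}
  {p13} × {x74} = {(p13,x74)}
  {p12} × {x74, x75} = {(p12,x74), (p12,x75)}
  {p12, p13} × {x74} = {(p12,x74), (p13,x74)}
  {p13} × {x74, x75} = {(p13,x74), (p13,x75)}
  {p13, p14} × {x74} = {(p13,x74), (p14,x74)}
  {p12} × {x73, x74, x75} = {(p12,x73), (p12,x74), (p12,x75)}
  {p12, p13, p14} × {x74} = {(p12,x74), (p13,x74), (p14,x74)}
  {p13} × {x73, x74, x75} = {(p13,x73), (p13,x74), (p13,x75)}
  {p12, p13} × {x74, x75} = {(p12,x74), (p12,x75), (p13,x74), (p13,x75)}
  {p13, p14} × {x74, x75} = {(p13,x74), (p13,x75), (p14,x74), (p14,x75)}
  {p12, p13} × {x73, x74, x75} = {(p12,x73), (p12,x74), (p12,x75), (p13,x73), (p13,x74), (p13,x75)}
  {p12, p13, p14} × {x74, x75} = {(p12,x74), (p12,x75), (p13,x74), (p13,x75), (p14,x74), (p14,x75)}
  {p13, p14} × {x73, x74, x75} = {(p13,x73), (p13,x74), (p13,x75), (p14,x73), (p14,x74), (p14,x75)}
  {p12, p13, p14} × {x73, x74, x75} = {(p12,x73), (p12,x74), (p12,x75), (p13,x73), (p13,x74), (p13,x75), (p14,x73), (p14,x74), (p14,x75)}
These 16 distinct sets form the basis B.
Close under arbitrary unions to get τ_{X×Y}; counting gives |τ_{X×Y}| = 40.


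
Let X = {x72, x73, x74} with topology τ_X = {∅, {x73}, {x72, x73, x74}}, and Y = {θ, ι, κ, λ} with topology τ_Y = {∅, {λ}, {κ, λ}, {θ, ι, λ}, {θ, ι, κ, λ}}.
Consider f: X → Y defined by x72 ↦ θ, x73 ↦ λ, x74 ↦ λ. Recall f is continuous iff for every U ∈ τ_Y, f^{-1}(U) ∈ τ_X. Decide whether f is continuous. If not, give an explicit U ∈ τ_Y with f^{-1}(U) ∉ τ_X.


f is NOT continuous.

Compute f^{-1}(U) for each U ∈ τ_Y:
  U = ∅: f^{-1}(U) = ∅ ∈ τ_X ✓.
  U = {λ}: f^{-1}(U) = {x73, x74} ∉ τ_X ✗.
  U = {κ, λ}: f^{-1}(U) = {x73, x74} ∉ τ_X ✗.
  U = {θ, ι, λ}: f^{-1}(U) = {x72, x73, x74} ∈ τ_X ✓.
  U = {θ, ι, κ, λ}: f^{-1}(U) = {x72, x73, x74} ∈ τ_X ✓.
Found U = {λ} with f^{-1}(U) = {x73, x74} not in τ_X. Therefore f is NOT continuous.


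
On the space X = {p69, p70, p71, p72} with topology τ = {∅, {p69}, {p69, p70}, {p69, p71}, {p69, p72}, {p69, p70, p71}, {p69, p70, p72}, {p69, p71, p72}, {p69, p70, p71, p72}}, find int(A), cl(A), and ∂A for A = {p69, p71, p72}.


int(A) = {p69, p71, p72}, cl(A) = {p69, p70, p71, p72}, ∂A = {p70}.

Closed sets in (X, τ) are complements of opens:
  closed(X, τ) = {∅, {p70}, {p71}, {p72}, {p70, p71}, {p70, p72}, {p71, p72}, {p70, p71, p72}, {p69, p70, p71, p72}}.
int(A) = ⋃ {U ∈ τ : U ⊆ A}. Opens contained in A: ∅, {p69}, {p69, p71}, {p69, p72}, {p69, p71, p72}.
Taking the union of these: int(A) = {p69, p71, p72}.
cl(A) = ⋂ {C closed : A ⊆ C}. Closed sets containing A: {p69, p70, p71, p72}.
Intersecting these: cl(A) = {p69, p70, p71, p72}.
∂A = cl(A) ∖ int(A) = {p69, p70, p71, p72} ∖ {p69, p71, p72} = {p70}.


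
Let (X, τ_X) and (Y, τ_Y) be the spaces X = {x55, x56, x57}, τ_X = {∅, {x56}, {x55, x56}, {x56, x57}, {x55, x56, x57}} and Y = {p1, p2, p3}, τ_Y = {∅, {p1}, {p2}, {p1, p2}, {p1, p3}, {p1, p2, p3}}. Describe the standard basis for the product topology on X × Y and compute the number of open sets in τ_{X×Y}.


Basis B = {∅ × ∅, {x56} × {p1}, {x56} × {p2}, {x55, x56} × {p1}, {x55, x56} × {p2}, {x56} × {p1, p2}, {x56} × {p1, p3}, {x56, x57} × {p1}, {x56, x57} × {p2}, {x55, x56, x57} × {p1}, {x55, x56, x57} × {p2}, {x56} × {p1, p2, p3}, {x55, x56} × {p1, p2}, {x55, x56} × {p1, p3}, {x56, x57} × {p1, p2}, {x56, x57} × {p1, p3}, {x55, x56} × {p1, p2, p3}, {x55, x56, x57} × {p1, p2}, {x55, x56, x57} × {p1, p3}, {x56, x57} × {p1, p2, p3}, {x55, x56, x57} × {p1, p2, p3}}; |τ_{X×Y}| = 70.

Enumerate products U × V with U ∈ τ_X, V ∈ τ_Y (deduplicated):
  ∅ × ∅ = {} (∅)
  {x56} × {p1} = {(x56,p1)}
  {x56} × {p2} = {(x56,p2)}
  {x55, x56} × {p1} = {(x55,p1), (x56,p1)}
  {x55, x56} × {p2} = {(x55,p2), (x56,p2)}
  {x56} × {p1, p2} = {(x56,p1), (x56,p2)}
  {x56} × {p1, p3} = {(x56,p1), (x56,p3)}
  {x56, x57} × {p1} = {(x56,p1), (x57,p1)}
  {x56, x57} × {p2} = {(x56,p2), (x57,p2)}
  {x55, x56, x57} × {p1} = {(x55,p1), (x56,p1), (x57,p1)}
  {x55, x56, x57} × {p2} = {(x55,p2), (x56,p2), (x57,p2)}
  {x56} × {p1, p2, p3} = {(x56,p1), (x56,p2), (x56,p3)}
  {x55, x56} × {p1, p2} = {(x55,p1), (x55,p2), (x56,p1), (x56,p2)}
  {x55, x56} × {p1, p3} = {(x55,p1), (x55,p3), (x56,p1), (x56,p3)}
  {x56, x57} × {p1, p2} = {(x56,p1), (x56,p2), (x57,p1), (x57,p2)}
  {x56, x57} × {p1, p3} = {(x56,p1), (x56,p3), (x57,p1), (x57,p3)}
  {x55, x56} × {p1, p2, p3} = {(x55,p1), (x55,p2), (x55,p3), (x56,p1), (x56,p2), (x56,p3)}
  {x55, x56, x57} × {p1, p2} = {(x55,p1), (x55,p2), (x56,p1), (x56,p2), (x57,p1), (x57,p2)}
  {x55, x56, x57} × {p1, p3} = {(x55,p1), (x55,p3), (x56,p1), (x56,p3), (x57,p1), (x57,p3)}
  {x56, x57} × {p1, p2, p3} = {(x56,p1), (x56,p2), (x56,p3), (x57,p1), (x57,p2), (x57,p3)}
  {x55, x56, x57} × {p1, p2, p3} = {(x55,p1), (x55,p2), (x55,p3), (x56,p1), (x56,p2), (x56,p3), (x57,p1), (x57,p2), (x57,p3)}
These 21 distinct sets form the basis B.
Close under arbitrary unions to get τ_{X×Y}; counting gives |τ_{X×Y}| = 70.


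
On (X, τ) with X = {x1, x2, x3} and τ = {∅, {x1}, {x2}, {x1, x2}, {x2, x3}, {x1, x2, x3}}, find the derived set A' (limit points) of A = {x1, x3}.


A' = ∅

For each x ∈ X, list the open sets U ∈ τ with x ∈ U, then check whether U ∩ (A ∖ {x}) ≠ ∅ for every such U.
  x = x1: open {x1} ∋ x has {x1} ∩ (A ∖ {x1}) = ∅, so x is NOT a limit point.
  x = x2: open {x2} ∋ x has {x2} ∩ (A ∖ {x2}) = ∅, so x is NOT a limit point.
  x = x3: open {x2, x3} ∋ x has {x2, x3} ∩ (A ∖ {x3}) = ∅, so x is NOT a limit point.
Collecting: A' = ∅.


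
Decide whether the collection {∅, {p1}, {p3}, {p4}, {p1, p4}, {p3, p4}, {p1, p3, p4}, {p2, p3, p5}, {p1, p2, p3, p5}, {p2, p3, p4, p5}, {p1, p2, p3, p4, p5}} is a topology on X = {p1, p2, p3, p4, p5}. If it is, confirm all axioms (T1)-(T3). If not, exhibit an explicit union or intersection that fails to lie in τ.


τ is NOT a topology on X.

Axiom (T1): ∅ ∈ τ? Yes; X ∈ τ? Yes.
Axiom (T2/T3): check pairwise unions and intersections of members of τ.
Counterexample for (T2): {p1} ∪ {p3} = {p1, p3} ∉ τ. Therefore τ is NOT a topology.


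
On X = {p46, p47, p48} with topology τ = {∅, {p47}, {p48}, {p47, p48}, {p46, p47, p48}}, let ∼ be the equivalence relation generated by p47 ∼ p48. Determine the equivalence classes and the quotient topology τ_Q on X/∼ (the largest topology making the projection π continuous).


X/∼ = {[p46], [p47=p48]}; |τ_Q| = 3.

Equivalence classes: [p46], [p47=p48].
Quotient map π: X → X/∼ sends p46 ↦ [p46], p47 ↦ [p47=p48], p48 ↦ [p47=p48].
For each subset V ⊆ X/∼, compute π^{-1}(V) ⊆ X and check whether π^{-1}(V) ∈ τ. V is open in τ_Q iff π^{-1}(V) ∈ τ.
  V = {}: π^{-1}(V) = ∅ ∈ τ ✓.
  V = {[p46]}: π^{-1}(V) = {p46} ∉ τ ✗.
  V = {[p47=p48]}: π^{-1}(V) = {p47, p48} ∈ τ ✓.
  V = {[p46], [p47=p48]}: π^{-1}(V) = {p46, p47, p48} ∈ τ ✓.
Open sets in the quotient: τ_Q = {{}, {[p47=p48]}, {[p46], [p47=p48]}} (3 elements).


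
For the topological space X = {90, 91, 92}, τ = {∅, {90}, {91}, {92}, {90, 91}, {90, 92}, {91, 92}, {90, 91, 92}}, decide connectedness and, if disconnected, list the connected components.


(X, τ) is disconnected; components = [{90}, {91}, {92}].

Find clopen sets (U ∈ τ with X ∖ U ∈ τ):
  U = ∅, X ∖ U = {90, 91, 92} — both open, so U is clopen.
  U = {90}, X ∖ U = {91, 92} — both open, so U is clopen.
  U = {91}, X ∖ U = {90, 92} — both open, so U is clopen.
  U = {92}, X ∖ U = {90, 91} — both open, so U is clopen.
  U = {90, 91}, X ∖ U = {92} — both open, so U is clopen.
  U = {90, 92}, X ∖ U = {91} — both open, so U is clopen.
  U = {91, 92}, X ∖ U = {90} — both open, so U is clopen.
  U = {90, 91, 92}, X ∖ U = ∅ — both open, so U is clopen.
Nontrivial clopen(s) exist: e.g. {91}. So (X, τ) is disconnected.
Compute connected components by grouping points that agree on all clopens:
  component: {90}
  component: {91}
  component: {92}


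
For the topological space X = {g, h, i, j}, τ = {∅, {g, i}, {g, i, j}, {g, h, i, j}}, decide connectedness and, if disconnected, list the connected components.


(X, τ) is connected.

Find clopen sets (U ∈ τ with X ∖ U ∈ τ):
  U = ∅, X ∖ U = {g, h, i, j} — both open, so U is clopen.
  U = {g, h, i, j}, X ∖ U = ∅ — both open, so U is clopen.
Only trivial clopens (∅ and X) exist, so (X, τ) is connected.
Compute connected components by grouping points that agree on all clopens:
  component: {g, h, i, j}


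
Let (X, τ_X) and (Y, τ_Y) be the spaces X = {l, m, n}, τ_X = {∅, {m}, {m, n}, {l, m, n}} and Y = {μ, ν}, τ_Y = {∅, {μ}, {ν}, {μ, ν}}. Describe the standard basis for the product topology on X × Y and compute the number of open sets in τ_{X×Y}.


Basis B = {∅ × ∅, {m} × {μ}, {m} × {ν}, {m} × {μ, ν}, {m, n} × {μ}, {m, n} × {ν}, {l, m, n} × {μ}, {l, m, n} × {ν}, {m, n} × {μ, ν}, {l, m, n} × {μ, ν}}; |τ_{X×Y}| = 16.

Enumerate products U × V with U ∈ τ_X, V ∈ τ_Y (deduplicated):
  ∅ × ∅ = {} (∅)
  {m} × {μ} = {(m,μ)}
  {m} × {ν} = {(m,ν)}
  {m} × {μ, ν} = {(m,μ), (m,ν)}
  {m, n} × {μ} = {(m,μ), (n,μ)}
  {m, n} × {ν} = {(m,ν), (n,ν)}
  {l, m, n} × {μ} = {(l,μ), (m,μ), (n,μ)}
  {l, m, n} × {ν} = {(l,ν), (m,ν), (n,ν)}
  {m, n} × {μ, ν} = {(m,μ), (m,ν), (n,μ), (n,ν)}
  {l, m, n} × {μ, ν} = {(l,μ), (l,ν), (m,μ), (m,ν), (n,μ), (n,ν)}
These 10 distinct sets form the basis B.
Close under arbitrary unions to get τ_{X×Y}; counting gives |τ_{X×Y}| = 16.


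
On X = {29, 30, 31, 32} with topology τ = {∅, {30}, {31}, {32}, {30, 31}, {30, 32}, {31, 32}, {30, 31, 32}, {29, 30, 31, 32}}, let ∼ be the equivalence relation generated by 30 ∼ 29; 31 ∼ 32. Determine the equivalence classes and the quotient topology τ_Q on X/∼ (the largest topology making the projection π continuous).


X/∼ = {[29=30], [31=32]}; |τ_Q| = 3.

Equivalence classes: [29=30], [31=32].
Quotient map π: X → X/∼ sends 29 ↦ [29=30], 30 ↦ [29=30], 31 ↦ [31=32], 32 ↦ [31=32].
For each subset V ⊆ X/∼, compute π^{-1}(V) ⊆ X and check whether π^{-1}(V) ∈ τ. V is open in τ_Q iff π^{-1}(V) ∈ τ.
  V = {}: π^{-1}(V) = ∅ ∈ τ ✓.
  V = {[29=30]}: π^{-1}(V) = {29, 30} ∉ τ ✗.
  V = {[31=32]}: π^{-1}(V) = {31, 32} ∈ τ ✓.
  V = {[29=30], [31=32]}: π^{-1}(V) = {29, 30, 31, 32} ∈ τ ✓.
Open sets in the quotient: τ_Q = {{}, {[31=32]}, {[29=30], [31=32]}} (3 elements).


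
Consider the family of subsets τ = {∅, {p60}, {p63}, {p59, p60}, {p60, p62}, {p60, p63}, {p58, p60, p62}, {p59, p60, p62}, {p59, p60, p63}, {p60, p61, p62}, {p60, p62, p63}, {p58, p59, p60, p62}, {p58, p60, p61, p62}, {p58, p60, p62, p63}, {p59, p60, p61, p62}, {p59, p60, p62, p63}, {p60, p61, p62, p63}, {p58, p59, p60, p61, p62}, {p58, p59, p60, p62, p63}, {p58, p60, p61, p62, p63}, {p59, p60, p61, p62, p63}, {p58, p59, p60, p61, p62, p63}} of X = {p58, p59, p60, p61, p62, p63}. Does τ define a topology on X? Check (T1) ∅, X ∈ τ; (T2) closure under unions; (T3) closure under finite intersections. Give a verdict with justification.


τ IS a topology on X.

Axiom (T1): ∅ ∈ τ? Yes; X ∈ τ? Yes.
Axiom (T2/T3): check pairwise unions and intersections of members of τ.
All pairwise intersections and unions checked — each lies in τ. Therefore τ satisfies (T1), (T2), (T3): it IS a topology on X.


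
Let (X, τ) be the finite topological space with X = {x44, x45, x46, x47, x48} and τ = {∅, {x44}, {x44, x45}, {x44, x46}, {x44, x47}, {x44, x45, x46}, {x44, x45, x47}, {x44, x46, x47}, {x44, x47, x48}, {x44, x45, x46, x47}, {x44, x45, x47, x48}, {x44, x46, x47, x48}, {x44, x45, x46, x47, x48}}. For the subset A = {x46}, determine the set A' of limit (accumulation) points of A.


A' = ∅

For each x ∈ X, list the open sets U ∈ τ with x ∈ U, then check whether U ∩ (A ∖ {x}) ≠ ∅ for every such U.
  x = x44: open {x44} ∋ x has {x44} ∩ (A ∖ {x44}) = ∅, so x is NOT a limit point.
  x = x45: open {x44, x45} ∋ x has {x44, x45} ∩ (A ∖ {x45}) = ∅, so x is NOT a limit point.
  x = x46: open {x44, x46} ∋ x has {x44, x46} ∩ (A ∖ {x46}) = ∅, so x is NOT a limit point.
  x = x47: open {x44, x47} ∋ x has {x44, x47} ∩ (A ∖ {x47}) = ∅, so x is NOT a limit point.
  x = x48: open {x44, x47, x48} ∋ x has {x44, x47, x48} ∩ (A ∖ {x48}) = ∅, so x is NOT a limit point.
Collecting: A' = ∅.


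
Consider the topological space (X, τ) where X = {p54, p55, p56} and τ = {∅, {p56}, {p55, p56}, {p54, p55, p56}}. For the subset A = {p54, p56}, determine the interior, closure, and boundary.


int(A) = {p56}, cl(A) = {p54, p55, p56}, ∂A = {p54, p55}.

Closed sets in (X, τ) are complements of opens:
  closed(X, τ) = {∅, {p54}, {p54, p55}, {p54, p55, p56}}.
int(A) = ⋃ {U ∈ τ : U ⊆ A}. Opens contained in A: ∅, {p56}.
Taking the union of these: int(A) = {p56}.
cl(A) = ⋂ {C closed : A ⊆ C}. Closed sets containing A: {p54, p55, p56}.
Intersecting these: cl(A) = {p54, p55, p56}.
∂A = cl(A) ∖ int(A) = {p54, p55, p56} ∖ {p56} = {p54, p55}.


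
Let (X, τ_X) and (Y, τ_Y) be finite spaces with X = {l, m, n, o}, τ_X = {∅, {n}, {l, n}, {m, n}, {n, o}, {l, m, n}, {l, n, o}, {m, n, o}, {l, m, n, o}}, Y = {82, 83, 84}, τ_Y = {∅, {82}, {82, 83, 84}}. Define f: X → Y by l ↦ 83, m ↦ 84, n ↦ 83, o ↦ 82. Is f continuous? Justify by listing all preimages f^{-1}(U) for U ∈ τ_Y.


f is NOT continuous.

Compute f^{-1}(U) for each U ∈ τ_Y:
  U = ∅: f^{-1}(U) = ∅ ∈ τ_X ✓.
  U = {82}: f^{-1}(U) = {o} ∉ τ_X ✗.
  U = {82, 83, 84}: f^{-1}(U) = {l, m, n, o} ∈ τ_X ✓.
Found U = {82} with f^{-1}(U) = {o} not in τ_X. Therefore f is NOT continuous.


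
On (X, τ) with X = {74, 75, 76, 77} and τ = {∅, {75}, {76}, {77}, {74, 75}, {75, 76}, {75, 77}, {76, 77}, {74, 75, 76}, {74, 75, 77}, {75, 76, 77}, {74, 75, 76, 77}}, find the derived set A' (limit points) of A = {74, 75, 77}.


A' = {74}

For each x ∈ X, list the open sets U ∈ τ with x ∈ U, then check whether U ∩ (A ∖ {x}) ≠ ∅ for every such U.
  x = 74: opens ∋ x are {74, 75}, {74, 75, 76}, {74, 75, 77}, {74, 75, 76, 77}; each meets A ∖ {74}, so x IS a limit point.
  x = 75: open {75} ∋ x has {75} ∩ (A ∖ {75}) = ∅, so x is NOT a limit point.
  x = 76: open {76} ∋ x has {76} ∩ (A ∖ {76}) = ∅, so x is NOT a limit point.
  x = 77: open {77} ∋ x has {77} ∩ (A ∖ {77}) = ∅, so x is NOT a limit point.
Collecting: A' = {74}.


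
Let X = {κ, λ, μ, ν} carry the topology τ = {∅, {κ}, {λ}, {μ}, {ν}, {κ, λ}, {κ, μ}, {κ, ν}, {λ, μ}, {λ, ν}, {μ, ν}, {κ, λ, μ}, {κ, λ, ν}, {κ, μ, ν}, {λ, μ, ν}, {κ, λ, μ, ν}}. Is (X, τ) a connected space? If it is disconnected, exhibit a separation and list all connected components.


(X, τ) is disconnected; components = [{κ}, {λ}, {μ}, {ν}].

Find clopen sets (U ∈ τ with X ∖ U ∈ τ):
  U = ∅, X ∖ U = {κ, λ, μ, ν} — both open, so U is clopen.
  U = {κ}, X ∖ U = {λ, μ, ν} — both open, so U is clopen.
  U = {λ}, X ∖ U = {κ, μ, ν} — both open, so U is clopen.
  U = {μ}, X ∖ U = {κ, λ, ν} — both open, so U is clopen.
  U = {ν}, X ∖ U = {κ, λ, μ} — both open, so U is clopen.
  U = {κ, λ}, X ∖ U = {μ, ν} — both open, so U is clopen.
  U = {κ, μ}, X ∖ U = {λ, ν} — both open, so U is clopen.
  U = {κ, ν}, X ∖ U = {λ, μ} — both open, so U is clopen.
  U = {λ, μ}, X ∖ U = {κ, ν} — both open, so U is clopen.
  U = {λ, ν}, X ∖ U = {κ, μ} — both open, so U is clopen.
  U = {μ, ν}, X ∖ U = {κ, λ} — both open, so U is clopen.
  U = {κ, λ, μ}, X ∖ U = {ν} — both open, so U is clopen.
  U = {κ, λ, ν}, X ∖ U = {μ} — both open, so U is clopen.
  U = {κ, μ, ν}, X ∖ U = {λ} — both open, so U is clopen.
  U = {λ, μ, ν}, X ∖ U = {κ} — both open, so U is clopen.
  U = {κ, λ, μ, ν}, X ∖ U = ∅ — both open, so U is clopen.
Nontrivial clopen(s) exist: e.g. {κ, λ, ν}. So (X, τ) is disconnected.
Compute connected components by grouping points that agree on all clopens:
  component: {κ}
  component: {λ}
  component: {μ}
  component: {ν}


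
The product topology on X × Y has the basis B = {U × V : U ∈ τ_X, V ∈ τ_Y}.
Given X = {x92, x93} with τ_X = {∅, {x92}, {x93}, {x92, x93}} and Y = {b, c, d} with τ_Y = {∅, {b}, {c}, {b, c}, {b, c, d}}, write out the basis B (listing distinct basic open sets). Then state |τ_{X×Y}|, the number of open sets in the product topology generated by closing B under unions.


Basis B = {∅ × ∅, {x92} × {b}, {x92} × {c}, {x93} × {b}, {x93} × {c}, {x92} × {b, c}, {x92, x93} × {b}, {x92, x93} × {c}, {x93} × {b, c}, {x92} × {b, c, d}, {x93} × {b, c, d}, {x92, x93} × {b, c}, {x92, x93} × {b, c, d}}; |τ_{X×Y}| = 25.

Enumerate products U × V with U ∈ τ_X, V ∈ τ_Y (deduplicated):
  ∅ × ∅ = {} (∅)
  {x92} × {b} = {(x92,b)}
  {x92} × {c} = {(x92,c)}
  {x93} × {b} = {(x93,b)}
  {x93} × {c} = {(x93,c)}
  {x92} × {b, c} = {(x92,b), (x92,c)}
  {x92, x93} × {b} = {(x92,b), (x93,b)}
  {x92, x93} × {c} = {(x92,c), (x93,c)}
  {x93} × {b, c} = {(x93,b), (x93,c)}
  {x92} × {b, c, d} = {(x92,b), (x92,c), (x92,d)}
  {x93} × {b, c, d} = {(x93,b), (x93,c), (x93,d)}
  {x92, x93} × {b, c} = {(x92,b), (x92,c), (x93,b), (x93,c)}
  {x92, x93} × {b, c, d} = {(x92,b), (x92,c), (x92,d), (x93,b), (x93,c), (x93,d)}
These 13 distinct sets form the basis B.
Close under arbitrary unions to get τ_{X×Y}; counting gives |τ_{X×Y}| = 25.


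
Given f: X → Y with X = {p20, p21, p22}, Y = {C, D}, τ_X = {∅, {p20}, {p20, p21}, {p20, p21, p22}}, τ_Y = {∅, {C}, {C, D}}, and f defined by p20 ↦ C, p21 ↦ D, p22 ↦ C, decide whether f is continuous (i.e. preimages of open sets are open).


f is NOT continuous.

Compute f^{-1}(U) for each U ∈ τ_Y:
  U = ∅: f^{-1}(U) = ∅ ∈ τ_X ✓.
  U = {C}: f^{-1}(U) = {p20, p22} ∉ τ_X ✗.
  U = {C, D}: f^{-1}(U) = {p20, p21, p22} ∈ τ_X ✓.
Found U = {C} with f^{-1}(U) = {p20, p22} not in τ_X. Therefore f is NOT continuous.


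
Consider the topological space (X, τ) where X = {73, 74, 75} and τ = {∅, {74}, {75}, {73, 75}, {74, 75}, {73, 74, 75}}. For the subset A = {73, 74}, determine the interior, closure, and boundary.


int(A) = {74}, cl(A) = {73, 74}, ∂A = {73}.

Closed sets in (X, τ) are complements of opens:
  closed(X, τ) = {∅, {73}, {74}, {73, 74}, {73, 75}, {73, 74, 75}}.
int(A) = ⋃ {U ∈ τ : U ⊆ A}. Opens contained in A: ∅, {74}.
Taking the union of these: int(A) = {74}.
cl(A) = ⋂ {C closed : A ⊆ C}. Closed sets containing A: {73, 74}, {73, 74, 75}.
Intersecting these: cl(A) = {73, 74}.
∂A = cl(A) ∖ int(A) = {73, 74} ∖ {74} = {73}.


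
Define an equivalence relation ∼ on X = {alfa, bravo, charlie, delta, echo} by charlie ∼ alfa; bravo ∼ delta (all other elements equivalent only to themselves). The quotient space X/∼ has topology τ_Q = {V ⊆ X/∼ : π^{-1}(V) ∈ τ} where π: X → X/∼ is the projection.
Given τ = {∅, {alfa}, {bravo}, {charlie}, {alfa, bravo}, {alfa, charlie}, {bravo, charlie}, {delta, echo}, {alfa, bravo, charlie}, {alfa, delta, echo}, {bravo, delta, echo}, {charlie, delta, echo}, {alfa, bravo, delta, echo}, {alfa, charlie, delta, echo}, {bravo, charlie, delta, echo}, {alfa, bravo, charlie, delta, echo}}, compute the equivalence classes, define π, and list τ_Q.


X/∼ = {[alfa=charlie], [bravo=delta], [echo]}; |τ_Q| = 4.

Equivalence classes: [alfa=charlie], [bravo=delta], [echo].
Quotient map π: X → X/∼ sends alfa ↦ [alfa=charlie], bravo ↦ [bravo=delta], charlie ↦ [alfa=charlie], delta ↦ [bravo=delta], echo ↦ [echo].
For each subset V ⊆ X/∼, compute π^{-1}(V) ⊆ X and check whether π^{-1}(V) ∈ τ. V is open in τ_Q iff π^{-1}(V) ∈ τ.
  V = {}: π^{-1}(V) = ∅ ∈ τ ✓.
  V = {[alfa=charlie]}: π^{-1}(V) = {alfa, charlie} ∈ τ ✓.
  V = {[bravo=delta]}: π^{-1}(V) = {bravo, delta} ∉ τ ✗.
  V = {[alfa=charlie], [bravo=delta]}: π^{-1}(V) = {alfa, bravo, charlie, delta} ∉ τ ✗.
  V = {[echo]}: π^{-1}(V) = {echo} ∉ τ ✗.
  V = {[alfa=charlie], [echo]}: π^{-1}(V) = {alfa, charlie, echo} ∉ τ ✗.
  V = {[bravo=delta], [echo]}: π^{-1}(V) = {bravo, delta, echo} ∈ τ ✓.
  V = {[alfa=charlie], [bravo=delta], [echo]}: π^{-1}(V) = {alfa, bravo, charlie, delta, echo} ∈ τ ✓.
Open sets in the quotient: τ_Q = {{}, {[alfa=charlie]}, {[bravo=delta], [echo]}, {[alfa=charlie], [bravo=delta], [echo]}} (4 elements).


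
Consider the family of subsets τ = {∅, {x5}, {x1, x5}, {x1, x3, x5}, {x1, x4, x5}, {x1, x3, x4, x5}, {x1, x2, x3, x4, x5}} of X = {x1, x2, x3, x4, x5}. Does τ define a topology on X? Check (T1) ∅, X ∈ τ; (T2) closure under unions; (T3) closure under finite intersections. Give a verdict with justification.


τ IS a topology on X.

Axiom (T1): ∅ ∈ τ? Yes; X ∈ τ? Yes.
Axiom (T2/T3): check pairwise unions and intersections of members of τ.
All pairwise intersections and unions checked — each lies in τ. Therefore τ satisfies (T1), (T2), (T3): it IS a topology on X.


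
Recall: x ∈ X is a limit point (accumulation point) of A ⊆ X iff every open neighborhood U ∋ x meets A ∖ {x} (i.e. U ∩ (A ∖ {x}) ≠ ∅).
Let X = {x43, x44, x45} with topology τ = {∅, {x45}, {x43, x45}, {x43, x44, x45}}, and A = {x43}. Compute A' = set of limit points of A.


A' = {x44}

For each x ∈ X, list the open sets U ∈ τ with x ∈ U, then check whether U ∩ (A ∖ {x}) ≠ ∅ for every such U.
  x = x43: open {x43, x45} ∋ x has {x43, x45} ∩ (A ∖ {x43}) = ∅, so x is NOT a limit point.
  x = x44: opens ∋ x are {x43, x44, x45}; each meets A ∖ {x44}, so x IS a limit point.
  x = x45: open {x45} ∋ x has {x45} ∩ (A ∖ {x45}) = ∅, so x is NOT a limit point.
Collecting: A' = {x44}.


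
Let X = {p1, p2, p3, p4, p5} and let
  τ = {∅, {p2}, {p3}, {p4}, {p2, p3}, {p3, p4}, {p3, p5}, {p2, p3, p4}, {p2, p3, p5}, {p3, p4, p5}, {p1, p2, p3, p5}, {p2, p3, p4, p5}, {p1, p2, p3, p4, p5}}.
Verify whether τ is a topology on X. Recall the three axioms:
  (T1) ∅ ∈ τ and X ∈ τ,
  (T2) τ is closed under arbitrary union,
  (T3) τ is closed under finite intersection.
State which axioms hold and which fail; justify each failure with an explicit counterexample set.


τ is NOT a topology on X.

Axiom (T1): ∅ ∈ τ? Yes; X ∈ τ? Yes.
Axiom (T2/T3): check pairwise unions and intersections of members of τ.
Counterexample for (T2): {p2} ∪ {p4} = {p2, p4} ∉ τ. Therefore τ is NOT a topology.
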